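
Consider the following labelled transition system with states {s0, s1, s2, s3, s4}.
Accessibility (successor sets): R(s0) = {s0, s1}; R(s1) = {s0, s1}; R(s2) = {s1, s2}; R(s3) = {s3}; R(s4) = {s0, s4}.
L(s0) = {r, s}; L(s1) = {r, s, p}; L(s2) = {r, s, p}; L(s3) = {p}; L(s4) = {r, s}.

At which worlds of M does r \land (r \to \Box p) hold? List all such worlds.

Let φ = r \land (r \to \Box p). Evaluate φ at each world:
  s0 (successors {s0, s1}): φ is false.
  s1 (successors {s0, s1}): φ is false.
  s2 (successors {s1, s2}): φ is true.
  s3 (successors {s3}): φ is false.
  s4 (successors {s0, s4}): φ is false.
For instance, at s2:
  At s2: r is true, r \to \Box p is true, so r \land (r \to \Box p) is true.
    At s2: r is true, \Box p is true, so r \to \Box p is true.
      At s2: \Box p requires p at every successor {s1, s2}.
        At s1: p is true.
        At s2: p is true.
      So \Box p is true at s2.
Satisfying worlds: {s2}

s2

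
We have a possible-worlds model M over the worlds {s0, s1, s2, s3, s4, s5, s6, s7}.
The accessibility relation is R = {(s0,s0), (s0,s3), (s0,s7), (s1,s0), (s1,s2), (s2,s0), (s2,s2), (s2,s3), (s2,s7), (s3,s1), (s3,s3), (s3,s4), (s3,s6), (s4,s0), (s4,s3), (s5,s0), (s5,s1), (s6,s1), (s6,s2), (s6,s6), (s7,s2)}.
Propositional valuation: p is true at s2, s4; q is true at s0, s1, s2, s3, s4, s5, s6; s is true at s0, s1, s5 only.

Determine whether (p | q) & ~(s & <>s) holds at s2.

Yes

At s2: p | q is true, ~(s & <>s) is true, so (p | q) & ~(s & <>s) is true.
  At s2: s & <>s is false, so ~(s & <>s) is true.
    At s2: s is false, <>s is true, so s & <>s is false.
      At s2: <>s requires s at some successor in {s0, s2, s3, s7}.
        s holds at s0, so <>s is true at s2.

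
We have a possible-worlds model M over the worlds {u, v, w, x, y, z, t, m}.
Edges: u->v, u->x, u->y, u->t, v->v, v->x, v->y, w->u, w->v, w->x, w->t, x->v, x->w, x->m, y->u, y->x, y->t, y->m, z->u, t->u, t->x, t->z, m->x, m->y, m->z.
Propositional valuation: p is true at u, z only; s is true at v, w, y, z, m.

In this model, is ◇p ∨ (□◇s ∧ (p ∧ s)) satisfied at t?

At t: ◇p is true, □◇s ∧ (p ∧ s) is false, so ◇p ∨ (□◇s ∧ (p ∧ s)) is true.
  At t: ◇p requires p at some successor in {u, x, z}.
    p holds at u, so ◇p is true at t.
  At t: □◇s is false, p ∧ s is false, so □◇s ∧ (p ∧ s) is false.
    At t: □◇s requires ◇s at every successor {u, x, z}.
      ◇s fails at z, so □◇s is false at t.

Yes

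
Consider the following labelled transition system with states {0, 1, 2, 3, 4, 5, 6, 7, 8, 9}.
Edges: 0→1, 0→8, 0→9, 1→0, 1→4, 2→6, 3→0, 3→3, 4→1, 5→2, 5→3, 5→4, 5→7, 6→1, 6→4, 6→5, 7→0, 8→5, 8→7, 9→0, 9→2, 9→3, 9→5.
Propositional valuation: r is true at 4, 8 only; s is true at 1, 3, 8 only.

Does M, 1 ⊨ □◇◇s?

No

Recall that □ψ holds at a world iff ψ holds at every accessible world, and ◇ψ holds iff ψ holds at some accessible world.
At 1: □◇◇s requires ◇◇s at every successor {0, 4}.
  ◇◇s fails at 4, so □◇◇s is false at 1.
    At 4: ◇◇s requires ◇s at some successor in {1}.
      At 1: ◇s is false.
    So ◇◇s is false at 4.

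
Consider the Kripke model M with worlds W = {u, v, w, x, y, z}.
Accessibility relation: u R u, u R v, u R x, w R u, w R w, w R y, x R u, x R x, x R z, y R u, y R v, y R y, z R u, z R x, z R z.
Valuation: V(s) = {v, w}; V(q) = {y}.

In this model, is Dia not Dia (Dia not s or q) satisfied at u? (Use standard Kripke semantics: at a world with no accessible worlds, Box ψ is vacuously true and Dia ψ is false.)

Yes

Recall that Dia ψ holds at a world iff ψ holds at some accessible world.
At u: Dia not Dia (Dia not s or q) requires not Dia (Dia not s or q) at some successor in {u, v, x}.
  not Dia (Dia not s or q) holds at v, so Dia not Dia (Dia not s or q) is true at u.
    At v: Dia (Dia not s or q) is false, so not Dia (Dia not s or q) is true.
      At v: no accessible worlds, so Dia (Dia not s or q) is false.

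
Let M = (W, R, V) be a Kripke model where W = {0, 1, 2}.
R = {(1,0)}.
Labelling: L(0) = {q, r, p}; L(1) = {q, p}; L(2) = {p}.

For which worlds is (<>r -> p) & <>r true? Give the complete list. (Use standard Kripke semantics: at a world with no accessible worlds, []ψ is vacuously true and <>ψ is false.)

Let φ = (<>r -> p) & <>r. Evaluate φ at each world:
  0 (successors ∅): φ is false.
  1 (successors {0}): φ is true.
  2 (successors ∅): φ is false.
For instance, at 1:
  At 1: <>r -> p is true, <>r is true, so (<>r -> p) & <>r is true.
    At 1: <>r is true, p is true, so <>r -> p is true.
      At 1: <>r requires r at some successor in {0}.
        r holds at 0, so <>r is true at 1.
    At 1: <>r requires r at some successor in {0}.
      r holds at 0, so <>r is true at 1.
Satisfying worlds: {1}

1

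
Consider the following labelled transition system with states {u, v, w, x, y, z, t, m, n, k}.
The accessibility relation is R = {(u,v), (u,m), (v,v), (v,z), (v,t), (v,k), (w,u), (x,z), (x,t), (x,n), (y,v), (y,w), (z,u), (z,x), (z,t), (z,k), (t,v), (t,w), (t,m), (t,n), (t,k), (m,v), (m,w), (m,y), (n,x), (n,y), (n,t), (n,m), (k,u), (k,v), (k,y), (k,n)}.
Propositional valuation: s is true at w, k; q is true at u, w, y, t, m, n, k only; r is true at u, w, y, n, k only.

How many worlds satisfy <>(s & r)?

Recall that <>ψ holds at a world iff ψ holds at some accessible world.
Let φ = <>(s & r). Evaluate φ at each world:
  u (successors {v, m}): φ is false.
  v (successors {v, z, t, k}): φ is true.
  w (successors {u}): φ is false.
  x (successors {z, t, n}): φ is false.
  y (successors {v, w}): φ is true.
  z (successors {u, x, t, k}): φ is true.
  t (successors {v, w, m, n, k}): φ is true.
  m (successors {v, w, y}): φ is true.
  n (successors {x, y, t, m}): φ is false.
  k (successors {u, v, y, n}): φ is false.
For instance, at v:
  At v: <>(s & r) requires s & r at some successor in {v, z, t, k}.
    s & r holds at k, so <>(s & r) is true at v.
Satisfying worlds: {v, y, z, t, m}

5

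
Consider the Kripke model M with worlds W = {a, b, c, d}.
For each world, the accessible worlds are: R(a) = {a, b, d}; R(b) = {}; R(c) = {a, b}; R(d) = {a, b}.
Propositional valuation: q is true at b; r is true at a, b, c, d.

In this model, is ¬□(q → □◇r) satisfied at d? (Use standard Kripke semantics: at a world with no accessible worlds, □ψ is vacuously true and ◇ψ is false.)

No

At d: □(q → □◇r) is true, so ¬□(q → □◇r) is false.
  At d: □(q → □◇r) requires q → □◇r at every successor {a, b}.
      At a: q is false, □◇r is false, so q → □◇r is true.
      At b: q is true, □◇r is true, so q → □◇r is true.
  So □(q → □◇r) is true at d.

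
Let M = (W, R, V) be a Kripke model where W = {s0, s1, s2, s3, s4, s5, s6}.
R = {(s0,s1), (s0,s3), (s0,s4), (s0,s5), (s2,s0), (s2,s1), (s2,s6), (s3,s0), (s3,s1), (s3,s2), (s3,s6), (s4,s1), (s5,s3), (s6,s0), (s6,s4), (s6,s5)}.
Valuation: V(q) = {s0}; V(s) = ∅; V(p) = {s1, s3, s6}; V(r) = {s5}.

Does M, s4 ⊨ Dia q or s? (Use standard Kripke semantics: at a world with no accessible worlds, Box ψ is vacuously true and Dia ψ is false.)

Recall that Dia ψ holds at a world iff ψ holds at some accessible world.
At s4: Dia q is false, s is false, so Dia q or s is false.
  At s4: Dia q requires q at some successor in {s1}.
    At s1: q is false.
  So Dia q is false at s4.

No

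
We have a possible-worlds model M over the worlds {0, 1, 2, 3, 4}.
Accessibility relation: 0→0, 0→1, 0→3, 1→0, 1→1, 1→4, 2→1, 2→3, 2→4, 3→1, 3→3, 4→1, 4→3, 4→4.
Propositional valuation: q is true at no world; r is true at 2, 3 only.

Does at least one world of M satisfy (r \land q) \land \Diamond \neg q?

No

Let φ = (r \land q) \land \Diamond \neg q. Evaluate φ at each world:
  0 (successors {0, 1, 3}): φ is false.
  1 (successors {0, 1, 4}): φ is false.
  2 (successors {1, 3, 4}): φ is false.
  3 (successors {1, 3}): φ is false.
  4 (successors {1, 3, 4}): φ is false.
For instance, at 2:
  At 2: r \land q is false, \Diamond \neg q is true, so (r \land q) \land \Diamond \neg q is false.
    At 2: \Diamond \neg q requires \neg q at some successor in {1, 3, 4}.
      \neg q holds at 1, so \Diamond \neg q is true at 2.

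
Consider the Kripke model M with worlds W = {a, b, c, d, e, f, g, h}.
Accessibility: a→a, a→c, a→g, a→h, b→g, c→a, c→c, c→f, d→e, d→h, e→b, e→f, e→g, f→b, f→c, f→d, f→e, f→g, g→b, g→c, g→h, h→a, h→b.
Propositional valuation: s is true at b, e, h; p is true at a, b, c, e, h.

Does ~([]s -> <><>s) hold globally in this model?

No

Let φ = ~([]s -> <><>s). Evaluate φ at each world:
  a (successors {a, c, g, h}): φ is false.
  b (successors {g}): φ is false.
  c (successors {a, c, f}): φ is false.
  d (successors {e, h}): φ is false.
  e (successors {b, f, g}): φ is false.
  f (successors {b, c, d, e, g}): φ is false.
  g (successors {b, c, h}): φ is false.
  h (successors {a, b}): φ is false.
Detail at a (counterexample):
  At a: []s -> <><>s is true, so ~([]s -> <><>s) is false.
    At a: []s is false, <><>s is true, so []s -> <><>s is true.
      At a: []s requires s at every successor {a, c, g, h}.
        s fails at a, so []s is false at a.
      At a: <><>s requires <>s at some successor in {a, c, g, h}.
        <>s holds at a, so <><>s is true at a.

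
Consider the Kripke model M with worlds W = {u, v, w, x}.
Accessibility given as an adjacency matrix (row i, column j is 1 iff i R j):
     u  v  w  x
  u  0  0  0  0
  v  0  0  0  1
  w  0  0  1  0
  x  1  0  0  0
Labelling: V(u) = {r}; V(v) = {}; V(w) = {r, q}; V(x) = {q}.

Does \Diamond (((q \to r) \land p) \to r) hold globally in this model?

Let φ = \Diamond (((q \to r) \land p) \to r). Evaluate φ at each world:
  u (successors ∅): φ is false.
  v (successors {x}): φ is true.
  w (successors {w}): φ is true.
  x (successors {u}): φ is true.
Detail at u (counterexample):
  At u: no accessible worlds, so \Diamond (((q \to r) \land p) \to r) is false.

No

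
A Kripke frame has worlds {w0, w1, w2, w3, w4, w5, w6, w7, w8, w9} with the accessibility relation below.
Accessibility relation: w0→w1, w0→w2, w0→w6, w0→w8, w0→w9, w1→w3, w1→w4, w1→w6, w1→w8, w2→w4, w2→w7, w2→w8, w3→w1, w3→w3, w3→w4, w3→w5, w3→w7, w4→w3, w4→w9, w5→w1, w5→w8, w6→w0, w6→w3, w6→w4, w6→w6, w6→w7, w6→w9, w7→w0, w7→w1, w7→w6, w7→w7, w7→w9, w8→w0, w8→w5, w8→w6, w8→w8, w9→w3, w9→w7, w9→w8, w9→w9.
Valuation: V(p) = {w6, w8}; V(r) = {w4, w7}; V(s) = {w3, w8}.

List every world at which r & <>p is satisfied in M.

w7

Recall that <>ψ holds at a world iff ψ holds at some accessible world.
Let φ = r & <>p. Evaluate φ at each world:
  w0 (successors {w1, w2, w6, w8, w9}): φ is false.
  w1 (successors {w3, w4, w6, w8}): φ is false.
  w2 (successors {w4, w7, w8}): φ is false.
  w3 (successors {w1, w3, w4, w5, w7}): φ is false.
  w4 (successors {w3, w9}): φ is false.
  w5 (successors {w1, w8}): φ is false.
  w6 (successors {w0, w3, w4, w6, w7, w9}): φ is false.
  w7 (successors {w0, w1, w6, w7, w9}): φ is true.
  w8 (successors {w0, w5, w6, w8}): φ is false.
  w9 (successors {w3, w7, w8, w9}): φ is false.
For instance, at w3:
  At w3: r is false, <>p is false, so r & <>p is false.
    At w3: <>p requires p at some successor in {w1, w3, w4, w5, w7}.
      At w1: p is false.
      At w3: p is false.
      At w4: p is false.
      At w5: p is false.
      At w7: p is false.
    So <>p is false at w3.
Satisfying worlds: {w7}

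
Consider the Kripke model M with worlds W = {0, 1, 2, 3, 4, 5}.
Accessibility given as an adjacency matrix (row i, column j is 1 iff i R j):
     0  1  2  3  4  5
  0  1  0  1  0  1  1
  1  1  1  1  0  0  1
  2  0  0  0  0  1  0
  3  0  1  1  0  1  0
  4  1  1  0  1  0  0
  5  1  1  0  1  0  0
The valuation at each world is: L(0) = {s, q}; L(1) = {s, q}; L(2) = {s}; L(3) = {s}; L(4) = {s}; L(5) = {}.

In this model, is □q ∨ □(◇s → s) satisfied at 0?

At 0: □q is false, □(◇s → s) is false, so □q ∨ □(◇s → s) is false.
  At 0: □q requires q at every successor {0, 2, 4, 5}.
    q fails at 2, so □q is false at 0.
  At 0: □(◇s → s) requires ◇s → s at every successor {0, 2, 4, 5}.
    ◇s → s fails at 5, so □(◇s → s) is false at 0.
      At 5: ◇s is true, s is false, so ◇s → s is false.

No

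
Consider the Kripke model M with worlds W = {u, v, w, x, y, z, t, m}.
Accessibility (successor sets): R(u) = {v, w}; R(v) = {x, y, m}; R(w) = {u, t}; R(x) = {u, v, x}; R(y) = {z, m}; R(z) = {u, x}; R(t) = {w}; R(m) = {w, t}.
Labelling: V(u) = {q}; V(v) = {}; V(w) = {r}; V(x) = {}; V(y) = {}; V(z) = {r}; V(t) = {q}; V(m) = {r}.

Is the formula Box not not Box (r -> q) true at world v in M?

Recall that Box ψ holds at a world iff ψ holds at every accessible world, and Dia ψ holds iff ψ holds at some accessible world.
At v: Box not not Box (r -> q) requires not not Box (r -> q) at every successor {x, y, m}.
  not not Box (r -> q) fails at y, so Box not not Box (r -> q) is false at v.
    At y: not Box (r -> q) is true, so not not Box (r -> q) is false.
      At y: Box (r -> q) is false, so not Box (r -> q) is true.

No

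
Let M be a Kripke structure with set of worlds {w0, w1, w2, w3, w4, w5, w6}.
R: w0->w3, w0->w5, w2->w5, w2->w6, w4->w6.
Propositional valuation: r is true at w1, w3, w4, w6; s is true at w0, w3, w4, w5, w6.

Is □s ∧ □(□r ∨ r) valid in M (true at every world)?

Let φ = □s ∧ □(□r ∨ r). Evaluate φ at each world:
  w0 (successors {w3, w5}): φ is true.
  w1 (successors ∅): φ is true.
  w2 (successors {w5, w6}): φ is true.
  w3 (successors ∅): φ is true.
  w4 (successors {w6}): φ is true.
  w5 (successors ∅): φ is true.
  w6 (successors ∅): φ is true.
For instance, at w0:
  At w0: □s is true, □(□r ∨ r) is true, so □s ∧ □(□r ∨ r) is true.
    At w0: □s requires s at every successor {w3, w5}.
      At w3: s is true.
      At w5: s is true.
    So □s is true at w0.
    At w0: □(□r ∨ r) requires □r ∨ r at every successor {w3, w5}.
      At w3: □r ∨ r is true.
      At w5: □r ∨ r is true.
    So □(□r ∨ r) is true at w0.

Yes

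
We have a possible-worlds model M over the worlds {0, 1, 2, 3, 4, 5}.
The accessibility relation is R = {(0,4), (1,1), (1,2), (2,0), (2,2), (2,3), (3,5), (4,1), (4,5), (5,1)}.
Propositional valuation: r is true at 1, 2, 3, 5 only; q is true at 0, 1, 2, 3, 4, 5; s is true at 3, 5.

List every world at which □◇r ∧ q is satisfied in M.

0, 1, 3, 4, 5

Let φ = □◇r ∧ q. Evaluate φ at each world:
  0 (successors {4}): φ is true.
  1 (successors {1, 2}): φ is true.
  2 (successors {0, 2, 3}): φ is false.
  3 (successors {5}): φ is true.
  4 (successors {1, 5}): φ is true.
  5 (successors {1}): φ is true.
For instance, at 5:
  At 5: □◇r is true, q is true, so □◇r ∧ q is true.
    At 5: □◇r requires ◇r at every successor {1}.
      At 1: ◇r is true.
    So □◇r is true at 5.
Satisfying worlds: {0, 1, 3, 4, 5}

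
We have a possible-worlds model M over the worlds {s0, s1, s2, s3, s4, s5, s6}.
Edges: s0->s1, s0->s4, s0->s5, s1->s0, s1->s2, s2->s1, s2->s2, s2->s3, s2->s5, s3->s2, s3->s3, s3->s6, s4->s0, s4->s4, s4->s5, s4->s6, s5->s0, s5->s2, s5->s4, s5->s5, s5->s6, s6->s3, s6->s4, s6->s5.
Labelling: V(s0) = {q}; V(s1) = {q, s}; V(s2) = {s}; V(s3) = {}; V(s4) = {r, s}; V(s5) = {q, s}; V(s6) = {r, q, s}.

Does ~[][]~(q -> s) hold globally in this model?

Yes

Let φ = ~[][]~(q -> s). Evaluate φ at each world:
  s0 (successors {s1, s4, s5}): φ is true.
  s1 (successors {s0, s2}): φ is true.
  s2 (successors {s1, s2, s3, s5}): φ is true.
  s3 (successors {s2, s3, s6}): φ is true.
  s4 (successors {s0, s4, s5, s6}): φ is true.
  s5 (successors {s0, s2, s4, s5, s6}): φ is true.
  s6 (successors {s3, s4, s5}): φ is true.
For instance, at s4:
  At s4: [][]~(q -> s) is false, so ~[][]~(q -> s) is true.
    At s4: [][]~(q -> s) requires []~(q -> s) at every successor {s0, s4, s5, s6}.
      []~(q -> s) fails at s0, so [][]~(q -> s) is false at s4.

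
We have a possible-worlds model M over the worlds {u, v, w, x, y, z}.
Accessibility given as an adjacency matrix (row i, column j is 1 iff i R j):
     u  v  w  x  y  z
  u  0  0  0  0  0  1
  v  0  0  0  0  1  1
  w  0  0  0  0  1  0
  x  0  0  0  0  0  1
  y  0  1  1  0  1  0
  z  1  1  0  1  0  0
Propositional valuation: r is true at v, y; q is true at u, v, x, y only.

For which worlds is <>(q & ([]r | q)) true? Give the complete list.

v, w, y, z

Let φ = <>(q & ([]r | q)). Evaluate φ at each world:
  u (successors {z}): φ is false.
  v (successors {y, z}): φ is true.
  w (successors {y}): φ is true.
  x (successors {z}): φ is false.
  y (successors {v, w, y}): φ is true.
  z (successors {u, v, x}): φ is true.
For instance, at v:
  At v: <>(q & ([]r | q)) requires q & ([]r | q) at some successor in {y, z}.
    q & ([]r | q) holds at y, so <>(q & ([]r | q)) is true at v.
      At y: q is true, []r | q is true, so q & ([]r | q) is true.
Satisfying worlds: {v, w, y, z}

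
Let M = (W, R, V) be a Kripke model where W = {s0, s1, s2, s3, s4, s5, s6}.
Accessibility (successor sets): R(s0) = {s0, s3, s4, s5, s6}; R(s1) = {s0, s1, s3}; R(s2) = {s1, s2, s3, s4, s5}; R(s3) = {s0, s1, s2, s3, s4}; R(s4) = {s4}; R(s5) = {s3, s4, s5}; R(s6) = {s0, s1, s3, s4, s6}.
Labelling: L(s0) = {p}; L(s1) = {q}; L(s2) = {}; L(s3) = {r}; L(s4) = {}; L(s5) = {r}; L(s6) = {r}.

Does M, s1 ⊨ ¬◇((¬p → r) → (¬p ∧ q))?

At s1: ◇((¬p → r) → (¬p ∧ q)) is true, so ¬◇((¬p → r) → (¬p ∧ q)) is false.
  At s1: ◇((¬p → r) → (¬p ∧ q)) requires (¬p → r) → (¬p ∧ q) at some successor in {s0, s1, s3}.
    (¬p → r) → (¬p ∧ q) holds at s1, so ◇((¬p → r) → (¬p ∧ q)) is true at s1.

No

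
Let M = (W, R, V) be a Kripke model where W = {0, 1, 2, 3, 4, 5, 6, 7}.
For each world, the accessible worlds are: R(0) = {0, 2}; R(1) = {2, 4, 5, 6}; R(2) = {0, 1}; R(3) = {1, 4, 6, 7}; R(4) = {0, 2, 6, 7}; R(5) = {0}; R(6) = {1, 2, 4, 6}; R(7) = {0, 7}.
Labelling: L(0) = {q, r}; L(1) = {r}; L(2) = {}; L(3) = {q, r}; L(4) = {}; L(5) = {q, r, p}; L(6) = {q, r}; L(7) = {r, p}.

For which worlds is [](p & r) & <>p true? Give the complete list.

none

Let φ = [](p & r) & <>p. Evaluate φ at each world:
  0 (successors {0, 2}): φ is false.
  1 (successors {2, 4, 5, 6}): φ is false.
  2 (successors {0, 1}): φ is false.
  3 (successors {1, 4, 6, 7}): φ is false.
  4 (successors {0, 2, 6, 7}): φ is false.
  5 (successors {0}): φ is false.
  6 (successors {1, 2, 4, 6}): φ is false.
  7 (successors {0, 7}): φ is false.
For instance, at 5:
  At 5: [](p & r) is false, <>p is false, so [](p & r) & <>p is false.
    At 5: [](p & r) requires p & r at every successor {0}.
      p & r fails at 0, so [](p & r) is false at 5.
    At 5: <>p requires p at some successor in {0}.
      At 0: p is false.
    So <>p is false at 5.
Satisfying worlds: none.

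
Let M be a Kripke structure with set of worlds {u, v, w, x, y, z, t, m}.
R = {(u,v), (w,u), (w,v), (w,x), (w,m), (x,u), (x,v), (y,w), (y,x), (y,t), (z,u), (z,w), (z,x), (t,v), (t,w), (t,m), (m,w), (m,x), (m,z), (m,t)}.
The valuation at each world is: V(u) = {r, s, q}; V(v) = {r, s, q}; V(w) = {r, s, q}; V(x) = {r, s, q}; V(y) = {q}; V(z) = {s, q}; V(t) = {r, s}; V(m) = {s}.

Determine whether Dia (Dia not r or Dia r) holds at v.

No

At v: no accessible worlds, so Dia (Dia not r or Dia r) is false.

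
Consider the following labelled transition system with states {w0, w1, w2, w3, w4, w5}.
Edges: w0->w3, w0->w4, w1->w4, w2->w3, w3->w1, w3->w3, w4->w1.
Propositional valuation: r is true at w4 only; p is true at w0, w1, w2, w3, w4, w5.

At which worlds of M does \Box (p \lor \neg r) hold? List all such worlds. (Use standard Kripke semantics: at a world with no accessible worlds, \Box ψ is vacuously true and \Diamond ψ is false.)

w0, w1, w2, w3, w4, w5

Recall that \Box ψ holds at a world iff ψ holds at every accessible world, and \Diamond ψ holds iff ψ holds at some accessible world.
Let φ = \Box (p \lor \neg r). Evaluate φ at each world:
  w0 (successors {w3, w4}): φ is true.
  w1 (successors {w4}): φ is true.
  w2 (successors {w3}): φ is true.
  w3 (successors {w1, w3}): φ is true.
  w4 (successors {w1}): φ is true.
  w5 (successors ∅): φ is true.
For instance, at w2:
  At w2: \Box (p \lor \neg r) requires p \lor \neg r at every successor {w3}.
    At w3: p \lor \neg r is true.
  So \Box (p \lor \neg r) is true at w2.
Satisfying worlds: {w0, w1, w2, w3, w4, w5}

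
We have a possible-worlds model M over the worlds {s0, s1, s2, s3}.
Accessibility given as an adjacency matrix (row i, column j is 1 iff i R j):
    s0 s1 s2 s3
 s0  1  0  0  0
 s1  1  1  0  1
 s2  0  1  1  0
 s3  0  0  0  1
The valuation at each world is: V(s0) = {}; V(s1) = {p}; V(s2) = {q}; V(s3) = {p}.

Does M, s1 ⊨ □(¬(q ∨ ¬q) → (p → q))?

At s1: □(¬(q ∨ ¬q) → (p → q)) requires ¬(q ∨ ¬q) → (p → q) at every successor {s0, s1, s3}.
  At s0: ¬(q ∨ ¬q) → (p → q) is true.
  At s1: ¬(q ∨ ¬q) → (p → q) is true.
  At s3: ¬(q ∨ ¬q) → (p → q) is true.
So □(¬(q ∨ ¬q) → (p → q)) is true at s1.

Yes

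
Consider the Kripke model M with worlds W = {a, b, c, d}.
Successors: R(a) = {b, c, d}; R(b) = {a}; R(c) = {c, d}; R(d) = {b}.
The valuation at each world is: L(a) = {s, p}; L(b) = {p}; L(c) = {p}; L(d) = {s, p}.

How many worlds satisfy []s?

1

Let φ = []s. Evaluate φ at each world:
  a (successors {b, c, d}): φ is false.
  b (successors {a}): φ is true.
  c (successors {c, d}): φ is false.
  d (successors {b}): φ is false.
For instance, at b:
  At b: []s requires s at every successor {a}.
    At a: s is true.
  So []s is true at b.
Satisfying worlds: {b}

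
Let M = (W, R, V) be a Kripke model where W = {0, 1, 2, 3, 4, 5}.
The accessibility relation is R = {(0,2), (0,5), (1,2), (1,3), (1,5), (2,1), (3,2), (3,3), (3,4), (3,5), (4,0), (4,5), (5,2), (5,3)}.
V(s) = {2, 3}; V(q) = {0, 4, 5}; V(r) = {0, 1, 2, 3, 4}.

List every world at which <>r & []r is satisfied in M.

2, 5

Let φ = <>r & []r. Evaluate φ at each world:
  0 (successors {2, 5}): φ is false.
  1 (successors {2, 3, 5}): φ is false.
  2 (successors {1}): φ is true.
  3 (successors {2, 3, 4, 5}): φ is false.
  4 (successors {0, 5}): φ is false.
  5 (successors {2, 3}): φ is true.
For instance, at 2:
  At 2: <>r is true, []r is true, so <>r & []r is true.
    At 2: <>r requires r at some successor in {1}.
      r holds at 1, so <>r is true at 2.
    At 2: []r requires r at every successor {1}.
      At 1: r is true.
    So []r is true at 2.
Satisfying worlds: {2, 5}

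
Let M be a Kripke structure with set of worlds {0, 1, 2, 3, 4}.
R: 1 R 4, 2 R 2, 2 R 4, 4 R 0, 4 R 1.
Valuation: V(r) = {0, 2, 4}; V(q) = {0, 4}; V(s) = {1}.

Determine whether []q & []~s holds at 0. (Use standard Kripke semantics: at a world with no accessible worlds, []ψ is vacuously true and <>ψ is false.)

Yes

At 0: []q is true, []~s is true, so []q & []~s is true.
  At 0: no accessible worlds, so []q holds vacuously.
  At 0: no accessible worlds, so []~s holds vacuously.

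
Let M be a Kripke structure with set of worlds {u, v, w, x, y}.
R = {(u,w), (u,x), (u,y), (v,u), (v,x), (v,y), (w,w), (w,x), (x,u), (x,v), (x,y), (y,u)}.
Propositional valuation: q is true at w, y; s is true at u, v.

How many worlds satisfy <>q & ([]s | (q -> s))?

Let φ = <>q & ([]s | (q -> s)). Evaluate φ at each world:
  u (successors {w, x, y}): φ is true.
  v (successors {u, x, y}): φ is true.
  w (successors {w, x}): φ is false.
  x (successors {u, v, y}): φ is true.
  y (successors {u}): φ is false.
For instance, at u:
  At u: <>q is true, []s | (q -> s) is true, so <>q & ([]s | (q -> s)) is true.
    At u: <>q requires q at some successor in {w, x, y}.
      q holds at w, so <>q is true at u.
    At u: []s is false, q -> s is true, so []s | (q -> s) is true.
      At u: []s requires s at every successor {w, x, y}.
        s fails at w, so []s is false at u.
Satisfying worlds: {u, v, x}

3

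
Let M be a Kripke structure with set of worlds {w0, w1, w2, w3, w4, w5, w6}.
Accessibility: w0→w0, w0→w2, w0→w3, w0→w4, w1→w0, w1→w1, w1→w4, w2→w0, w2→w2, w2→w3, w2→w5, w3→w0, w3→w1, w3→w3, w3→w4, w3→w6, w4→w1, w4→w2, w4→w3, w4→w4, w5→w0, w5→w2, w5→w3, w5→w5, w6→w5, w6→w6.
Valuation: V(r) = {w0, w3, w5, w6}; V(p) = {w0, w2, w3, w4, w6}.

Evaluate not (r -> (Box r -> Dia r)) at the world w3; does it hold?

Recall that Box ψ holds at a world iff ψ holds at every accessible world, and Dia ψ holds iff ψ holds at some accessible world.
At w3: r -> (Box r -> Dia r) is true, so not (r -> (Box r -> Dia r)) is false.
  At w3: r is true, Box r -> Dia r is true, so r -> (Box r -> Dia r) is true.
    At w3: Box r is false, Dia r is true, so Box r -> Dia r is true.
      At w3: Box r requires r at every successor {w0, w1, w3, w4, w6}.
        r fails at w1, so Box r is false at w3.
      At w3: Dia r requires r at some successor in {w0, w1, w3, w4, w6}.
        r holds at w0, so Dia r is true at w3.

No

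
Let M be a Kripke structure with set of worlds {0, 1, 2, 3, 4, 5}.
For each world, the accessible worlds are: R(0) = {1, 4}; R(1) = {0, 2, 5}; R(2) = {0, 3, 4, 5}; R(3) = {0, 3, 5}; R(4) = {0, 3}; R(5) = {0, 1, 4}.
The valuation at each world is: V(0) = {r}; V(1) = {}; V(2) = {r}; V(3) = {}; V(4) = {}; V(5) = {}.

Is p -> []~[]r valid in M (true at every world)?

Let φ = p -> []~[]r. Evaluate φ at each world:
  0 (successors {1, 4}): φ is true.
  1 (successors {0, 2, 5}): φ is true.
  2 (successors {0, 3, 4, 5}): φ is true.
  3 (successors {0, 3, 5}): φ is true.
  4 (successors {0, 3}): φ is true.
  5 (successors {0, 1, 4}): φ is true.
For instance, at 5:
  At 5: p is false, []~[]r is true, so p -> []~[]r is true.
    At 5: []~[]r requires ~[]r at every successor {0, 1, 4}.
      At 0: ~[]r is true.
      At 1: ~[]r is true.
      At 4: ~[]r is true.
    So []~[]r is true at 5.

Yes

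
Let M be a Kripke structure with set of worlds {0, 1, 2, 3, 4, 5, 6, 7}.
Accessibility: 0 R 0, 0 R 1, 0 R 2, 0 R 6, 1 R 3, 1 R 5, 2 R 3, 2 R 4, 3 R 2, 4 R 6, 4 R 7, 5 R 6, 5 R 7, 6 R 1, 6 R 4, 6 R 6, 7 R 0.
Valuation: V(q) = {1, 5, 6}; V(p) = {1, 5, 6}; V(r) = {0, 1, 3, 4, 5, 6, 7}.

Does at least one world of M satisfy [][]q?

No

Let φ = [][]q. Evaluate φ at each world:
  0 (successors {0, 1, 2, 6}): φ is false.
  1 (successors {3, 5}): φ is false.
  2 (successors {3, 4}): φ is false.
  3 (successors {2}): φ is false.
  4 (successors {6, 7}): φ is false.
  5 (successors {6, 7}): φ is false.
  6 (successors {1, 4, 6}): φ is false.
  7 (successors {0}): φ is false.
For instance, at 5:
  At 5: [][]q requires []q at every successor {6, 7}.
    []q fails at 6, so [][]q is false at 5.
      At 6: []q requires q at every successor {1, 4, 6}.
        q fails at 4, so []q is false at 6.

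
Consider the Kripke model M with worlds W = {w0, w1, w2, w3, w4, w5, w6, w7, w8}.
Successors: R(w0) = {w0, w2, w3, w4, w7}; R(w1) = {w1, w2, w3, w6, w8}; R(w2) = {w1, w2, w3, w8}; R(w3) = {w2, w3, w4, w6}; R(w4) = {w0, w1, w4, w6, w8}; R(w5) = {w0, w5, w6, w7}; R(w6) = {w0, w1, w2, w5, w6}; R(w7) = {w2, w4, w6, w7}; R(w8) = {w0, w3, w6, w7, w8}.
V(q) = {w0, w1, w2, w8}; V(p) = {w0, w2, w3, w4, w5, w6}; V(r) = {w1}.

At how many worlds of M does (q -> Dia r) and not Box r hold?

Let φ = (q -> Dia r) and not Box r. Evaluate φ at each world:
  w0 (successors {w0, w2, w3, w4, w7}): φ is false.
  w1 (successors {w1, w2, w3, w6, w8}): φ is true.
  w2 (successors {w1, w2, w3, w8}): φ is true.
  w3 (successors {w2, w3, w4, w6}): φ is true.
  w4 (successors {w0, w1, w4, w6, w8}): φ is true.
  w5 (successors {w0, w5, w6, w7}): φ is true.
  w6 (successors {w0, w1, w2, w5, w6}): φ is true.
  w7 (successors {w2, w4, w6, w7}): φ is true.
  w8 (successors {w0, w3, w6, w7, w8}): φ is false.
For instance, at w2:
  At w2: q -> Dia r is true, not Box r is true, so (q -> Dia r) and not Box r is true.
    At w2: q is true, Dia r is true, so q -> Dia r is true.
      At w2: Dia r requires r at some successor in {w1, w2, w3, w8}.
        r holds at w1, so Dia r is true at w2.
    At w2: Box r is false, so not Box r is true.
      At w2: Box r requires r at every successor {w1, w2, w3, w8}.
        r fails at w2, so Box r is false at w2.
Satisfying worlds: {w1, w2, w3, w4, w5, w6, w7}

7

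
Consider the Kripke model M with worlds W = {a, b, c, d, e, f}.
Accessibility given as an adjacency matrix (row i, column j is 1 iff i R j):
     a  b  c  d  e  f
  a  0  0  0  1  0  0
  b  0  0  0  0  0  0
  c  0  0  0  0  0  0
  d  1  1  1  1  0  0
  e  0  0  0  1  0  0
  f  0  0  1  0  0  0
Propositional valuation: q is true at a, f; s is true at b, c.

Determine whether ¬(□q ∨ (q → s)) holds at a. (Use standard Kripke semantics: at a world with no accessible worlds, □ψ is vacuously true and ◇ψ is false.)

At a: □q ∨ (q → s) is false, so ¬(□q ∨ (q → s)) is true.
  At a: □q is false, q → s is false, so □q ∨ (q → s) is false.
    At a: □q requires q at every successor {d}.
      q fails at d, so □q is false at a.

Yes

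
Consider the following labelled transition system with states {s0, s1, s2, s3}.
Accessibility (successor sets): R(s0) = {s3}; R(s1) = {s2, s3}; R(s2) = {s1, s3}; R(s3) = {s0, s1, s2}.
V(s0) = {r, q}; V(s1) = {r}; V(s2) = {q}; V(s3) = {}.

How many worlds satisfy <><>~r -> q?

2

Let φ = <><>~r -> q. Evaluate φ at each world:
  s0 (successors {s3}): φ is true.
  s1 (successors {s2, s3}): φ is false.
  s2 (successors {s1, s3}): φ is true.
  s3 (successors {s0, s1, s2}): φ is false.
For instance, at s2:
  At s2: <><>~r is true, q is true, so <><>~r -> q is true.
    At s2: <><>~r requires <>~r at some successor in {s1, s3}.
      <>~r holds at s1, so <><>~r is true at s2.
Satisfying worlds: {s0, s2}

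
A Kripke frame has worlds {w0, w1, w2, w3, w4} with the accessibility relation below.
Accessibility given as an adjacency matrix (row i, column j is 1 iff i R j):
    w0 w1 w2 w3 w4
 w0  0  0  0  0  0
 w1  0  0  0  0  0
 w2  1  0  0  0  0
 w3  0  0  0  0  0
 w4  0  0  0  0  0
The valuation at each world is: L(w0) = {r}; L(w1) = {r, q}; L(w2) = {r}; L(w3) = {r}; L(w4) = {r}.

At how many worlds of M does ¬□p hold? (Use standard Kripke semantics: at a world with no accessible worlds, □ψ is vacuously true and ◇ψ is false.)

1

Let φ = ¬□p. Evaluate φ at each world:
  w0 (successors ∅): φ is false.
  w1 (successors ∅): φ is false.
  w2 (successors {w0}): φ is true.
  w3 (successors ∅): φ is false.
  w4 (successors ∅): φ is false.
For instance, at w2:
  At w2: □p is false, so ¬□p is true.
    At w2: □p requires p at every successor {w0}.
      p fails at w0, so □p is false at w2.
Satisfying worlds: {w2}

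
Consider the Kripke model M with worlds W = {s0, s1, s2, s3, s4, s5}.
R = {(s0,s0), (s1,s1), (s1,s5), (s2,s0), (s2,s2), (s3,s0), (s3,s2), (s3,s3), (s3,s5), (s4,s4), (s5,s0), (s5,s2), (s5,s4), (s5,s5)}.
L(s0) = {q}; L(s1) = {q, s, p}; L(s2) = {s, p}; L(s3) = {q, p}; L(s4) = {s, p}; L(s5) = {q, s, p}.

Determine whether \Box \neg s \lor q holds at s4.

No

At s4: \Box \neg s is false, q is false, so \Box \neg s \lor q is false.
  At s4: \Box \neg s requires \neg s at every successor {s4}.
    \neg s fails at s4, so \Box \neg s is false at s4.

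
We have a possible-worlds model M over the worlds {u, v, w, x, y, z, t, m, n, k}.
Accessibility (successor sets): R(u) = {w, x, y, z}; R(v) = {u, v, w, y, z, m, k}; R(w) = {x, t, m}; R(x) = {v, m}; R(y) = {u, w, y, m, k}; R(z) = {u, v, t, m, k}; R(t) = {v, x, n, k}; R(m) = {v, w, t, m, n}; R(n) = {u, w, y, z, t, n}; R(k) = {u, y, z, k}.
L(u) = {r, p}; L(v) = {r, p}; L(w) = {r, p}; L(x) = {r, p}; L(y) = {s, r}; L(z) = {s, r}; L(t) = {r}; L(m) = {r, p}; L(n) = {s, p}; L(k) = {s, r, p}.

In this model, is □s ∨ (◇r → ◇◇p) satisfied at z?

Yes

At z: □s is false, ◇r → ◇◇p is true, so □s ∨ (◇r → ◇◇p) is true.
  At z: □s requires s at every successor {u, v, t, m, k}.
    s fails at u, so □s is false at z.
  At z: ◇r is true, ◇◇p is true, so ◇r → ◇◇p is true.
    At z: ◇r requires r at some successor in {u, v, t, m, k}.
      r holds at u, so ◇r is true at z.
    At z: ◇◇p requires ◇p at some successor in {u, v, t, m, k}.
      ◇p holds at u, so ◇◇p is true at z.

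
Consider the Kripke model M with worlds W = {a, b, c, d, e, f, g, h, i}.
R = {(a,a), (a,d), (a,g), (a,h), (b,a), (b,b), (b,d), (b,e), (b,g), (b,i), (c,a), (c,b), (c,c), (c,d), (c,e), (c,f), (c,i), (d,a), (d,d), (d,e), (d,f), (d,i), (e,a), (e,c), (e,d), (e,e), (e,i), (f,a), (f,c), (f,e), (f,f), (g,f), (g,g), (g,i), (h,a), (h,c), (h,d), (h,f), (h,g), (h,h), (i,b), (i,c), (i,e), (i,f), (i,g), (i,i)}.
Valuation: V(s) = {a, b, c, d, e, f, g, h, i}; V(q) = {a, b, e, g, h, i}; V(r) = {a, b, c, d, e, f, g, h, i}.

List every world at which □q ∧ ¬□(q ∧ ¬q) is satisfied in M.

Recall that □ψ holds at a world iff ψ holds at every accessible world, and ◇ψ holds iff ψ holds at some accessible world.
Let φ = □q ∧ ¬□(q ∧ ¬q). Evaluate φ at each world:
  a (successors {a, d, g, h}): φ is false.
  b (successors {a, b, d, e, g, i}): φ is false.
  c (successors {a, b, c, d, e, f, i}): φ is false.
  d (successors {a, d, e, f, i}): φ is false.
  e (successors {a, c, d, e, i}): φ is false.
  f (successors {a, c, e, f}): φ is false.
  g (successors {f, g, i}): φ is false.
  h (successors {a, c, d, f, g, h}): φ is false.
  i (successors {b, c, e, f, g, i}): φ is false.
For instance, at d:
  At d: □q is false, ¬□(q ∧ ¬q) is true, so □q ∧ ¬□(q ∧ ¬q) is false.
    At d: □q requires q at every successor {a, d, e, f, i}.
      q fails at d, so □q is false at d.
    At d: □(q ∧ ¬q) is false, so ¬□(q ∧ ¬q) is true.
      At d: □(q ∧ ¬q) requires q ∧ ¬q at every successor {a, d, e, f, i}.
        q ∧ ¬q fails at a, so □(q ∧ ¬q) is false at d.
Satisfying worlds: none.

none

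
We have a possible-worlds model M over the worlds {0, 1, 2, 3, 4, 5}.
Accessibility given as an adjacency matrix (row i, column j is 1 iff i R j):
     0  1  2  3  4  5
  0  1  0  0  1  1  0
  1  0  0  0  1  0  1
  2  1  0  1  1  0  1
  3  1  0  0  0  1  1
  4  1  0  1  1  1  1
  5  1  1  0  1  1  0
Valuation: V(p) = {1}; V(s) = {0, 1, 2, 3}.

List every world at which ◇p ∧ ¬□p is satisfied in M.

5

Let φ = ◇p ∧ ¬□p. Evaluate φ at each world:
  0 (successors {0, 3, 4}): φ is false.
  1 (successors {3, 5}): φ is false.
  2 (successors {0, 2, 3, 5}): φ is false.
  3 (successors {0, 4, 5}): φ is false.
  4 (successors {0, 2, 3, 4, 5}): φ is false.
  5 (successors {0, 1, 3, 4}): φ is true.
For instance, at 0:
  At 0: ◇p is false, ¬□p is true, so ◇p ∧ ¬□p is false.
    At 0: ◇p requires p at some successor in {0, 3, 4}.
      At 0: p is false.
      At 3: p is false.
      At 4: p is false.
    So ◇p is false at 0.
    At 0: □p is false, so ¬□p is true.
      At 0: □p requires p at every successor {0, 3, 4}.
        p fails at 0, so □p is false at 0.
Satisfying worlds: {5}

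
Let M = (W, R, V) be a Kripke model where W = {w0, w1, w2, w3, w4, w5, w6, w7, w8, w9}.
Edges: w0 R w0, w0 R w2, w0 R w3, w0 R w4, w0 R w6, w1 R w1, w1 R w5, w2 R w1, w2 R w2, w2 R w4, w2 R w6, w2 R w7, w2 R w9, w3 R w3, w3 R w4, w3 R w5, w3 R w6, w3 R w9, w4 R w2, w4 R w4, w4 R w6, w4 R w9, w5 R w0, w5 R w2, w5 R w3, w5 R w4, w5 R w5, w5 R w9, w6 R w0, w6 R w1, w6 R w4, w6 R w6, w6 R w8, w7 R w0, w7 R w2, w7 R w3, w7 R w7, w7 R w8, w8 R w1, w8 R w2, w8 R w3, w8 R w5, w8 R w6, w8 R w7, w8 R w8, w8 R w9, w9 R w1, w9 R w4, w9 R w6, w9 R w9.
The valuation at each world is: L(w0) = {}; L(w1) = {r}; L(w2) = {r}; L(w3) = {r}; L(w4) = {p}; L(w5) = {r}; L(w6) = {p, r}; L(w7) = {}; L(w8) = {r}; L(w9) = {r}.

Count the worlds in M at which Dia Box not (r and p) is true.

Let φ = Dia Box not (r and p). Evaluate φ at each world:
  w0 (successors {w0, w2, w3, w4, w6}): φ is false.
  w1 (successors {w1, w5}): φ is true.
  w2 (successors {w1, w2, w4, w6, w7, w9}): φ is true.
  w3 (successors {w3, w4, w5, w6, w9}): φ is true.
  w4 (successors {w2, w4, w6, w9}): φ is false.
  w5 (successors {w0, w2, w3, w4, w5, w9}): φ is true.
  w6 (successors {w0, w1, w4, w6, w8}): φ is true.
  w7 (successors {w0, w2, w3, w7, w8}): φ is true.
  w8 (successors {w1, w2, w3, w5, w6, w7, w8, w9}): φ is true.
  w9 (successors {w1, w4, w6, w9}): φ is true.
For instance, at w1:
  At w1: Dia Box not (r and p) requires Box not (r and p) at some successor in {w1, w5}.
    Box not (r and p) holds at w1, so Dia Box not (r and p) is true at w1.
      At w1: Box not (r and p) requires not (r and p) at every successor {w1, w5}.
        At w1: not (r and p) is true.
        At w5: not (r and p) is true.
      So Box not (r and p) is true at w1.
Satisfying worlds: {w1, w2, w3, w5, w6, w7, w8, w9}

8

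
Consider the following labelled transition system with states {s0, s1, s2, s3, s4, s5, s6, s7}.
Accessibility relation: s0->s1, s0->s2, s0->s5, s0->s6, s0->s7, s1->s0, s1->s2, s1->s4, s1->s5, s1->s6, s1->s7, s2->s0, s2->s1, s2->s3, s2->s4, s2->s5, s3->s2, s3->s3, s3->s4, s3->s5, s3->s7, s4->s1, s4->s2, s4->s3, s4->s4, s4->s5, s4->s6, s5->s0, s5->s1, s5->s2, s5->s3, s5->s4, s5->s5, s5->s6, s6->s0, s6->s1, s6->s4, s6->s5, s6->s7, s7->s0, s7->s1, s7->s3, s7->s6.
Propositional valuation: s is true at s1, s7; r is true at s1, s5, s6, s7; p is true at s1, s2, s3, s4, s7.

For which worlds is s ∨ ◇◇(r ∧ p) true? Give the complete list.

s0, s1, s2, s3, s4, s5, s6, s7

Let φ = s ∨ ◇◇(r ∧ p). Evaluate φ at each world:
  s0 (successors {s1, s2, s5, s6, s7}): φ is true.
  s1 (successors {s0, s2, s4, s5, s6, s7}): φ is true.
  s2 (successors {s0, s1, s3, s4, s5}): φ is true.
  s3 (successors {s2, s3, s4, s5, s7}): φ is true.
  s4 (successors {s1, s2, s3, s4, s5, s6}): φ is true.
  s5 (successors {s0, s1, s2, s3, s4, s5, s6}): φ is true.
  s6 (successors {s0, s1, s4, s5, s7}): φ is true.
  s7 (successors {s0, s1, s3, s6}): φ is true.
For instance, at s3:
  At s3: s is false, ◇◇(r ∧ p) is true, so s ∨ ◇◇(r ∧ p) is true.
    At s3: ◇◇(r ∧ p) requires ◇(r ∧ p) at some successor in {s2, s3, s4, s5, s7}.
      ◇(r ∧ p) holds at s2, so ◇◇(r ∧ p) is true at s3.
Satisfying worlds: {s0, s1, s2, s3, s4, s5, s6, s7}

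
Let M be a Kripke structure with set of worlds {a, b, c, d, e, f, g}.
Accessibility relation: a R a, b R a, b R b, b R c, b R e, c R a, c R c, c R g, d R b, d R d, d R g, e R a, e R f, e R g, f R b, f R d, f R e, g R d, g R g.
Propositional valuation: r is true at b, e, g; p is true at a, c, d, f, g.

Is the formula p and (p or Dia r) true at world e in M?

At e: p is false, p or Dia r is true, so p and (p or Dia r) is false.
  At e: p is false, Dia r is true, so p or Dia r is true.
    At e: Dia r requires r at some successor in {a, f, g}.
      r holds at g, so Dia r is true at e.

No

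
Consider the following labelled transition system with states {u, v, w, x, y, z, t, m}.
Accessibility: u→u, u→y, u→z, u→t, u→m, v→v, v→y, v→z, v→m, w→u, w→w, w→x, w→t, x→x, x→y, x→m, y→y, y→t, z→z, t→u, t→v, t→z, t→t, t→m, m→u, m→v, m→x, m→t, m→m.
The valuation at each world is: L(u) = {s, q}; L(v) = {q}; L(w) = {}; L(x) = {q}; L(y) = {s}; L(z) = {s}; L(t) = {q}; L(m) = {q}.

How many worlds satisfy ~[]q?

7

Let φ = ~[]q. Evaluate φ at each world:
  u (successors {u, y, z, t, m}): φ is true.
  v (successors {v, y, z, m}): φ is true.
  w (successors {u, w, x, t}): φ is true.
  x (successors {x, y, m}): φ is true.
  y (successors {y, t}): φ is true.
  z (successors {z}): φ is true.
  t (successors {u, v, z, t, m}): φ is true.
  m (successors {u, v, x, t, m}): φ is false.
For instance, at y:
  At y: []q is false, so ~[]q is true.
    At y: []q requires q at every successor {y, t}.
      q fails at y, so []q is false at y.
Satisfying worlds: {u, v, w, x, y, z, t}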